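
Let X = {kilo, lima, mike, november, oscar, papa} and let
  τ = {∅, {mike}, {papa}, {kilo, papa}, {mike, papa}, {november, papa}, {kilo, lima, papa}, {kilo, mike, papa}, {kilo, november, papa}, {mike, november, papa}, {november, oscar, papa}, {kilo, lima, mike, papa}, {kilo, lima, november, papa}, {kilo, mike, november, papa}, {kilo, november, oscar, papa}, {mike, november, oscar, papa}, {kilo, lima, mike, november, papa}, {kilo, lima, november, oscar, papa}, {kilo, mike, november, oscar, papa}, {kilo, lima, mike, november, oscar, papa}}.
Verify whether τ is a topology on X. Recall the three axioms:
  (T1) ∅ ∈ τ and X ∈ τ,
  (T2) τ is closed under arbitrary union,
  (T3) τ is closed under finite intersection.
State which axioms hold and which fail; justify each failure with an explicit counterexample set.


τ IS a topology on X.

Axiom (T1): ∅ ∈ τ? Yes; X ∈ τ? Yes.
Axiom (T2/T3): check pairwise unions and intersections of members of τ.
All pairwise intersections and unions checked — each lies in τ. Therefore τ satisfies (T1), (T2), (T3): it IS a topology on X.


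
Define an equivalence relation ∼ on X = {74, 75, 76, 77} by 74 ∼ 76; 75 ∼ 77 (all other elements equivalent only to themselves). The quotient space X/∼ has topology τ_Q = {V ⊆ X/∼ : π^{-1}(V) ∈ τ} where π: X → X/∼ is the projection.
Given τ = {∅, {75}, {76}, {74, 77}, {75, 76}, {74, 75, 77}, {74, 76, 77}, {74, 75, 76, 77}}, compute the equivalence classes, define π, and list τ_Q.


X/∼ = {[74=76], [75=77]}; |τ_Q| = 2.

Equivalence classes: [74=76], [75=77].
Quotient map π: X → X/∼ sends 74 ↦ [74=76], 75 ↦ [75=77], 76 ↦ [74=76], 77 ↦ [75=77].
For each subset V ⊆ X/∼, compute π^{-1}(V) ⊆ X and check whether π^{-1}(V) ∈ τ. V is open in τ_Q iff π^{-1}(V) ∈ τ.
  V = {}: π^{-1}(V) = ∅ ∈ τ ✓.
  V = {[74=76]}: π^{-1}(V) = {74, 76} ∉ τ ✗.
  V = {[75=77]}: π^{-1}(V) = {75, 77} ∉ τ ✗.
  V = {[74=76], [75=77]}: π^{-1}(V) = {74, 75, 76, 77} ∈ τ ✓.
Open sets in the quotient: τ_Q = {{}, {[74=76], [75=77]}} (2 elements).


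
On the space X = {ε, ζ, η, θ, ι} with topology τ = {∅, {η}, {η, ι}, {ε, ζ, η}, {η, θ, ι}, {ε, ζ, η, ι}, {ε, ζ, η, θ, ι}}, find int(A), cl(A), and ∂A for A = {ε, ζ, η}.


int(A) = {ε, ζ, η}, cl(A) = {ε, ζ, η, θ, ι}, ∂A = {θ, ι}.

Closed sets in (X, τ) are complements of opens:
  closed(X, τ) = {∅, {θ}, {ε, ζ}, {θ, ι}, {ε, ζ, θ}, {ε, ζ, θ, ι}, {ε, ζ, η, θ, ι}}.
int(A) = ⋃ {U ∈ τ : U ⊆ A}. Opens contained in A: ∅, {η}, {ε, ζ, η}.
Taking the union of these: int(A) = {ε, ζ, η}.
cl(A) = ⋂ {C closed : A ⊆ C}. Closed sets containing A: {ε, ζ, η, θ, ι}.
Intersecting these: cl(A) = {ε, ζ, η, θ, ι}.
∂A = cl(A) ∖ int(A) = {ε, ζ, η, θ, ι} ∖ {ε, ζ, η} = {θ, ι}.


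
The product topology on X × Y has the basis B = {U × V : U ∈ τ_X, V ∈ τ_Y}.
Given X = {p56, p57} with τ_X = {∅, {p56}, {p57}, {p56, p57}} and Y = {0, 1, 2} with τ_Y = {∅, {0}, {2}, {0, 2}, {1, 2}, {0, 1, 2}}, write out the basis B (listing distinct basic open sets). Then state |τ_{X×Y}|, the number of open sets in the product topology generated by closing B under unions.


Basis B = {∅ × ∅, {p56} × {0}, {p56} × {2}, {p57} × {0}, {p57} × {2}, {p56} × {0, 2}, {p56, p57} × {0}, {p56} × {1, 2}, {p56, p57} × {2}, {p57} × {0, 2}, {p57} × {1, 2}, {p56} × {0, 1, 2}, {p57} × {0, 1, 2}, {p56, p57} × {0, 2}, {p56, p57} × {1, 2}, {p56, p57} × {0, 1, 2}}; |τ_{X×Y}| = 36.

Enumerate products U × V with U ∈ τ_X, V ∈ τ_Y (deduplicated):
  ∅ × ∅ = {} (∅)
  {p56} × {0} = {(p56,0)}
  {p56} × {2} = {(p56,2)}
  {p57} × {0} = {(p57,0)}
  {p57} × {2} = {(p57,2)}
  {p56} × {0, 2} = {(p56,0), (p56,2)}
  {p56, p57} × {0} = {(p56,0), (p57,0)}
  {p56} × {1, 2} = {(p56,1), (p56,2)}
  {p56, p57} × {2} = {(p56,2), (p57,2)}
  {p57} × {0, 2} = {(p57,0), (p57,2)}
  {p57} × {1, 2} = {(p57,1), (p57,2)}
  {p56} × {0, 1, 2} = {(p56,0), (p56,1), (p56,2)}
  {p57} × {0, 1, 2} = {(p57,0), (p57,1), (p57,2)}
  {p56, p57} × {0, 2} = {(p56,0), (p56,2), (p57,0), (p57,2)}
  {p56, p57} × {1, 2} = {(p56,1), (p56,2), (p57,1), (p57,2)}
  {p56, p57} × {0, 1, 2} = {(p56,0), (p56,1), (p56,2), (p57,0), (p57,1), (p57,2)}
These 16 distinct sets form the basis B.
Close under arbitrary unions to get τ_{X×Y}; counting gives |τ_{X×Y}| = 36.


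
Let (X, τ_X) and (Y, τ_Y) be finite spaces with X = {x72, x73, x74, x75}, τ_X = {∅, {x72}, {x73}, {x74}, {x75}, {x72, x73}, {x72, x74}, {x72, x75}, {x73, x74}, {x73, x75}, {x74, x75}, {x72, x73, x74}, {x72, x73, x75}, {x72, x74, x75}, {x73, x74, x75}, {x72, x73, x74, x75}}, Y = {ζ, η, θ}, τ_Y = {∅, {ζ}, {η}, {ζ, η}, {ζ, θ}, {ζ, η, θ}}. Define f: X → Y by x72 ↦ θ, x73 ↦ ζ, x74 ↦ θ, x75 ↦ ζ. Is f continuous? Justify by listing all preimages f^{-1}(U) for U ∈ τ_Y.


f IS continuous.

Compute f^{-1}(U) for each U ∈ τ_Y:
  U = ∅: f^{-1}(U) = ∅ ∈ τ_X ✓.
  U = {ζ}: f^{-1}(U) = {x73, x75} ∈ τ_X ✓.
  U = {η}: f^{-1}(U) = ∅ ∈ τ_X ✓.
  U = {ζ, η}: f^{-1}(U) = {x73, x75} ∈ τ_X ✓.
  U = {ζ, θ}: f^{-1}(U) = {x72, x73, x74, x75} ∈ τ_X ✓.
  U = {ζ, η, θ}: f^{-1}(U) = {x72, x73, x74, x75} ∈ τ_X ✓.
Every preimage lies in τ_X, so f IS continuous.


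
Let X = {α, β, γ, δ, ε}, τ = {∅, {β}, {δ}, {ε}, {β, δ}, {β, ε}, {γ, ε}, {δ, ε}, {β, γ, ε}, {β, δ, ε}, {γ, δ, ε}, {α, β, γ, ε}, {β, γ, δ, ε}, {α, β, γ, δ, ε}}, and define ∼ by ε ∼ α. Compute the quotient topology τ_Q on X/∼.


X/∼ = {[α=ε], [β], [γ], [δ]}; |τ_Q| = 6.

Equivalence classes: [α=ε], [β], [γ], [δ].
Quotient map π: X → X/∼ sends α ↦ [α=ε], β ↦ [β], γ ↦ [γ], δ ↦ [δ], ε ↦ [α=ε].
For each subset V ⊆ X/∼, compute π^{-1}(V) ⊆ X and check whether π^{-1}(V) ∈ τ. V is open in τ_Q iff π^{-1}(V) ∈ τ.
  V = {}: π^{-1}(V) = ∅ ∈ τ ✓.
  V = {[α=ε]}: π^{-1}(V) = {α, ε} ∉ τ ✗.
  V = {[β]}: π^{-1}(V) = {β} ∈ τ ✓.
  V = {[α=ε], [β]}: π^{-1}(V) = {α, β, ε} ∉ τ ✗.
  V = {[γ]}: π^{-1}(V) = {γ} ∉ τ ✗.
  V = {[α=ε], [γ]}: π^{-1}(V) = {α, γ, ε} ∉ τ ✗.
  V = {[β], [γ]}: π^{-1}(V) = {β, γ} ∉ τ ✗.
  V = {[α=ε], [β], [γ]}: π^{-1}(V) = {α, β, γ, ε} ∈ τ ✓.
  V = {[δ]}: π^{-1}(V) = {δ} ∈ τ ✓.
  V = {[α=ε], [δ]}: π^{-1}(V) = {α, δ, ε} ∉ τ ✗.
  V = {[β], [δ]}: π^{-1}(V) = {β, δ} ∈ τ ✓.
  V = {[α=ε], [β], [δ]}: π^{-1}(V) = {α, β, δ, ε} ∉ τ ✗.
  V = {[γ], [δ]}: π^{-1}(V) = {γ, δ} ∉ τ ✗.
  V = {[α=ε], [γ], [δ]}: π^{-1}(V) = {α, γ, δ, ε} ∉ τ ✗.
  V = {[β], [γ], [δ]}: π^{-1}(V) = {β, γ, δ} ∉ τ ✗.
  V = {[α=ε], [β], [γ], [δ]}: π^{-1}(V) = {α, β, γ, δ, ε} ∈ τ ✓.
Open sets in the quotient: τ_Q = {{}, {[β]}, {[α=ε], [β], [γ]}, {[δ]}, {[β], [δ]}, {[α=ε], [β], [γ], [δ]}} (6 elements).


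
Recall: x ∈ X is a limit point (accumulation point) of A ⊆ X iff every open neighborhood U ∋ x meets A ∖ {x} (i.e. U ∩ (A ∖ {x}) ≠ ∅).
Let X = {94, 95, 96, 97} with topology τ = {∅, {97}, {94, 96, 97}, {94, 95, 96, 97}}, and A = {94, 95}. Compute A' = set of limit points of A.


A' = {95, 96}

For each x ∈ X, list the open sets U ∈ τ with x ∈ U, then check whether U ∩ (A ∖ {x}) ≠ ∅ for every such U.
  x = 94: open {94, 96, 97} ∋ x has {94, 96, 97} ∩ (A ∖ {94}) = ∅, so x is NOT a limit point.
  x = 95: opens ∋ x are {94, 95, 96, 97}; each meets A ∖ {95}, so x IS a limit point.
  x = 96: opens ∋ x are {94, 96, 97}, {94, 95, 96, 97}; each meets A ∖ {96}, so x IS a limit point.
  x = 97: open {97} ∋ x has {97} ∩ (A ∖ {97}) = ∅, so x is NOT a limit point.
Collecting: A' = {95, 96}.


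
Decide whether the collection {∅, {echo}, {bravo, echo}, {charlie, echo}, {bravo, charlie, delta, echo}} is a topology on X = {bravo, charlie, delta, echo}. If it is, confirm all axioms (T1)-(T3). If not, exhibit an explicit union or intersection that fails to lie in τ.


τ is NOT a topology on X.

Axiom (T1): ∅ ∈ τ? Yes; X ∈ τ? Yes.
Axiom (T2/T3): check pairwise unions and intersections of members of τ.
Counterexample for (T2): {bravo, echo} ∪ {charlie, echo} = {bravo, charlie, echo} ∉ τ. Therefore τ is NOT a topology.


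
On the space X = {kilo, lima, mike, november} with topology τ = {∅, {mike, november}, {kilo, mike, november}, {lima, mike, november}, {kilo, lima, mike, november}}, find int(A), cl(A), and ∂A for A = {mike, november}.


int(A) = {mike, november}, cl(A) = {kilo, lima, mike, november}, ∂A = {kilo, lima}.

Closed sets in (X, τ) are complements of opens:
  closed(X, τ) = {∅, {kilo}, {lima}, {kilo, lima}, {kilo, lima, mike, november}}.
int(A) = ⋃ {U ∈ τ : U ⊆ A}. Opens contained in A: ∅, {mike, november}.
Taking the union of these: int(A) = {mike, november}.
cl(A) = ⋂ {C closed : A ⊆ C}. Closed sets containing A: {kilo, lima, mike, november}.
Intersecting these: cl(A) = {kilo, lima, mike, november}.
∂A = cl(A) ∖ int(A) = {kilo, lima, mike, november} ∖ {mike, november} = {kilo, lima}.


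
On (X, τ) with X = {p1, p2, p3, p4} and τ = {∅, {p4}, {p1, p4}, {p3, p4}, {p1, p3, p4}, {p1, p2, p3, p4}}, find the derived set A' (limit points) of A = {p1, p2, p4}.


A' = {p1, p2, p3}

For each x ∈ X, list the open sets U ∈ τ with x ∈ U, then check whether U ∩ (A ∖ {x}) ≠ ∅ for every such U.
  x = p1: opens ∋ x are {p1, p4}, {p1, p3, p4}, {p1, p2, p3, p4}; each meets A ∖ {p1}, so x IS a limit point.
  x = p2: opens ∋ x are {p1, p2, p3, p4}; each meets A ∖ {p2}, so x IS a limit point.
  x = p3: opens ∋ x are {p3, p4}, {p1, p3, p4}, {p1, p2, p3, p4}; each meets A ∖ {p3}, so x IS a limit point.
  x = p4: open {p4} ∋ x has {p4} ∩ (A ∖ {p4}) = ∅, so x is NOT a limit point.
Collecting: A' = {p1, p2, p3}.


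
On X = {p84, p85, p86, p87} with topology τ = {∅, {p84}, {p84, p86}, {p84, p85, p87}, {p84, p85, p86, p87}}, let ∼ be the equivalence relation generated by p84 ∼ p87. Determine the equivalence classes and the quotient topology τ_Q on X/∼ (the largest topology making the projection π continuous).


X/∼ = {[p84=p87], [p85], [p86]}; |τ_Q| = 3.

Equivalence classes: [p84=p87], [p85], [p86].
Quotient map π: X → X/∼ sends p84 ↦ [p84=p87], p85 ↦ [p85], p86 ↦ [p86], p87 ↦ [p84=p87].
For each subset V ⊆ X/∼, compute π^{-1}(V) ⊆ X and check whether π^{-1}(V) ∈ τ. V is open in τ_Q iff π^{-1}(V) ∈ τ.
  V = {}: π^{-1}(V) = ∅ ∈ τ ✓.
  V = {[p84=p87]}: π^{-1}(V) = {p84, p87} ∉ τ ✗.
  V = {[p85]}: π^{-1}(V) = {p85} ∉ τ ✗.
  V = {[p84=p87], [p85]}: π^{-1}(V) = {p84, p85, p87} ∈ τ ✓.
  V = {[p86]}: π^{-1}(V) = {p86} ∉ τ ✗.
  V = {[p84=p87], [p86]}: π^{-1}(V) = {p84, p86, p87} ∉ τ ✗.
  V = {[p85], [p86]}: π^{-1}(V) = {p85, p86} ∉ τ ✗.
  V = {[p84=p87], [p85], [p86]}: π^{-1}(V) = {p84, p85, p86, p87} ∈ τ ✓.
Open sets in the quotient: τ_Q = {{}, {[p84=p87], [p85]}, {[p84=p87], [p85], [p86]}} (3 elements).


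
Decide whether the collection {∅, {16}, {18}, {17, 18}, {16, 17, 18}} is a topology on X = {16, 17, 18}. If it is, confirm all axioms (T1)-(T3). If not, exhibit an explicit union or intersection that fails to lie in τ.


τ is NOT a topology on X.

Axiom (T1): ∅ ∈ τ? Yes; X ∈ τ? Yes.
Axiom (T2/T3): check pairwise unions and intersections of members of τ.
Counterexample for (T2): {16} ∪ {18} = {16, 18} ∉ τ. Therefore τ is NOT a topology.


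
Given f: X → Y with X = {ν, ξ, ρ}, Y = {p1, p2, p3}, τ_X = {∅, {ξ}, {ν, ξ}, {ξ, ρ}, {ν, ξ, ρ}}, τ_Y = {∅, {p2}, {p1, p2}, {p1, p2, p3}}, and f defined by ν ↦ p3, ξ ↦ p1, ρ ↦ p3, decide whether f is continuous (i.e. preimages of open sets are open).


f IS continuous.

Compute f^{-1}(U) for each U ∈ τ_Y:
  U = ∅: f^{-1}(U) = ∅ ∈ τ_X ✓.
  U = {p2}: f^{-1}(U) = ∅ ∈ τ_X ✓.
  U = {p1, p2}: f^{-1}(U) = {ξ} ∈ τ_X ✓.
  U = {p1, p2, p3}: f^{-1}(U) = {ν, ξ, ρ} ∈ τ_X ✓.
Every preimage lies in τ_X, so f IS continuous.


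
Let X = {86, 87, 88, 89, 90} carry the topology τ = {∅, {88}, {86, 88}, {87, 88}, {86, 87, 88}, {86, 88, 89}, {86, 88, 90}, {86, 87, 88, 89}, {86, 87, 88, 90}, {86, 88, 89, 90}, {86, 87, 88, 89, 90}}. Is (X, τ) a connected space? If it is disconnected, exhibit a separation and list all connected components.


(X, τ) is connected.

Find clopen sets (U ∈ τ with X ∖ U ∈ τ):
  U = ∅, X ∖ U = {86, 87, 88, 89, 90} — both open, so U is clopen.
  U = {86, 87, 88, 89, 90}, X ∖ U = ∅ — both open, so U is clopen.
Only trivial clopens (∅ and X) exist, so (X, τ) is connected.
Compute connected components by grouping points that agree on all clopens:
  component: {86, 87, 88, 89, 90}


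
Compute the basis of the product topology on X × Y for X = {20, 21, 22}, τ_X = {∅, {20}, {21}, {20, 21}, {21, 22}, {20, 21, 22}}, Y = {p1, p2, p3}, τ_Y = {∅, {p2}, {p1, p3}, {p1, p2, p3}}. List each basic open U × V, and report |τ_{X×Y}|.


Basis B = {∅ × ∅, {20} × {p2}, {21} × {p2}, {20} × {p1, p3}, {20, 21} × {p2}, {21} × {p1, p3}, {21, 22} × {p2}, {20} × {p1, p2, p3}, {20, 21, 22} × {p2}, {21} × {p1, p2, p3}, {20, 21} × {p1, p3}, {21, 22} × {p1, p3}, {20, 21} × {p1, p2, p3}, {20, 21, 22} × {p1, p3}, {21, 22} × {p1, p2, p3}, {20, 21, 22} × {p1, p2, p3}}; |τ_{X×Y}| = 36.

Enumerate products U × V with U ∈ τ_X, V ∈ τ_Y (deduplicated):
  ∅ × ∅ = {} (∅)
  {20} × {p2} = {(20,p2)}
  {21} × {p2} = {(21,p2)}
  {20} × {p1, p3} = {(20,p1), (20,p3)}
  {20, 21} × {p2} = {(20,p2), (21,p2)}
  {21} × {p1, p3} = {(21,p1), (21,p3)}
  {21, 22} × {p2} = {(21,p2), (22,p2)}
  {20} × {p1, p2, p3} = {(20,p1), (20,p2), (20,p3)}
  {20, 21, 22} × {p2} = {(20,p2), (21,p2), (22,p2)}
  {21} × {p1, p2, p3} = {(21,p1), (21,p2), (21,p3)}
  {20, 21} × {p1, p3} = {(20,p1), (20,p3), (21,p1), (21,p3)}
  {21, 22} × {p1, p3} = {(21,p1), (21,p3), (22,p1), (22,p3)}
  {20, 21} × {p1, p2, p3} = {(20,p1), (20,p2), (20,p3), (21,p1), (21,p2), (21,p3)}
  {20, 21, 22} × {p1, p3} = {(20,p1), (20,p3), (21,p1), (21,p3), (22,p1), (22,p3)}
  {21, 22} × {p1, p2, p3} = {(21,p1), (21,p2), (21,p3), (22,p1), (22,p2), (22,p3)}
  {20, 21, 22} × {p1, p2, p3} = {(20,p1), (20,p2), (20,p3), (21,p1), (21,p2), (21,p3), (22,p1), (22,p2), (22,p3)}
These 16 distinct sets form the basis B.
Close under arbitrary unions to get τ_{X×Y}; counting gives |τ_{X×Y}| = 36.


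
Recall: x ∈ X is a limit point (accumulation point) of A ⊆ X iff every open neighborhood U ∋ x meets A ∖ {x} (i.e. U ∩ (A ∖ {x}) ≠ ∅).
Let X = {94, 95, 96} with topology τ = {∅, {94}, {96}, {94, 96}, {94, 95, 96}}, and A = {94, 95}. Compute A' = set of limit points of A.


A' = {95}

For each x ∈ X, list the open sets U ∈ τ with x ∈ U, then check whether U ∩ (A ∖ {x}) ≠ ∅ for every such U.
  x = 94: open {94} ∋ x has {94} ∩ (A ∖ {94}) = ∅, so x is NOT a limit point.
  x = 95: opens ∋ x are {94, 95, 96}; each meets A ∖ {95}, so x IS a limit point.
  x = 96: open {96} ∋ x has {96} ∩ (A ∖ {96}) = ∅, so x is NOT a limit point.
Collecting: A' = {95}.


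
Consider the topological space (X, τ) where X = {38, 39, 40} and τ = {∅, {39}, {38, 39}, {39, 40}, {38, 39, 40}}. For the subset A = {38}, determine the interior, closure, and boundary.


int(A) = ∅, cl(A) = {38}, ∂A = {38}.

Closed sets in (X, τ) are complements of opens:
  closed(X, τ) = {∅, {38}, {40}, {38, 40}, {38, 39, 40}}.
int(A) = ⋃ {U ∈ τ : U ⊆ A}. Opens contained in A: ∅.
Taking the union of these: int(A) = ∅.
cl(A) = ⋂ {C closed : A ⊆ C}. Closed sets containing A: {38}, {38, 40}, {38, 39, 40}.
Intersecting these: cl(A) = {38}.
∂A = cl(A) ∖ int(A) = {38} ∖ ∅ = {38}.


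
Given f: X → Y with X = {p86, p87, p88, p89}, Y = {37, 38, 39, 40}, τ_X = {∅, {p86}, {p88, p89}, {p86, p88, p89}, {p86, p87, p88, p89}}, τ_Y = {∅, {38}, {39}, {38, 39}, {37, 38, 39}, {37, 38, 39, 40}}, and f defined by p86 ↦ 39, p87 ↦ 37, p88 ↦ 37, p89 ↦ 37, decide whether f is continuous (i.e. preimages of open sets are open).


f IS continuous.

Compute f^{-1}(U) for each U ∈ τ_Y:
  U = ∅: f^{-1}(U) = ∅ ∈ τ_X ✓.
  U = {38}: f^{-1}(U) = ∅ ∈ τ_X ✓.
  U = {39}: f^{-1}(U) = {p86} ∈ τ_X ✓.
  U = {38, 39}: f^{-1}(U) = {p86} ∈ τ_X ✓.
  U = {37, 38, 39}: f^{-1}(U) = {p86, p87, p88, p89} ∈ τ_X ✓.
  U = {37, 38, 39, 40}: f^{-1}(U) = {p86, p87, p88, p89} ∈ τ_X ✓.
Every preimage lies in τ_X, so f IS continuous.


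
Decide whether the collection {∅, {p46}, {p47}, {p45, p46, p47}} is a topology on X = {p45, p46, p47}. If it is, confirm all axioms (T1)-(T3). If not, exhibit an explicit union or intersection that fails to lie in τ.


τ is NOT a topology on X.

Axiom (T1): ∅ ∈ τ? Yes; X ∈ τ? Yes.
Axiom (T2/T3): check pairwise unions and intersections of members of τ.
Counterexample for (T2): {p46} ∪ {p47} = {p46, p47} ∉ τ. Therefore τ is NOT a topology.


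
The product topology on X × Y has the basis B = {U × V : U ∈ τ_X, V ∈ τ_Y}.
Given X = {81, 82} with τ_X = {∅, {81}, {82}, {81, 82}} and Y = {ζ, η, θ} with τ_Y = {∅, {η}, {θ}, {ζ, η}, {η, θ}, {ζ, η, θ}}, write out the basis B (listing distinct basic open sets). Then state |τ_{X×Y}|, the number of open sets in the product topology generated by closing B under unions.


Basis B = {∅ × ∅, {81} × {η}, {81} × {θ}, {82} × {η}, {82} × {θ}, {81} × {ζ, η}, {81} × {η, θ}, {81, 82} × {η}, {81, 82} × {θ}, {82} × {ζ, η}, {82} × {η, θ}, {81} × {ζ, η, θ}, {82} × {ζ, η, θ}, {81, 82} × {ζ, η}, {81, 82} × {η, θ}, {81, 82} × {ζ, η, θ}}; |τ_{X×Y}| = 36.

Enumerate products U × V with U ∈ τ_X, V ∈ τ_Y (deduplicated):
  ∅ × ∅ = {} (∅)
  {81} × {η} = {(81,η)}
  {81} × {θ} = {(81,θ)}
  {82} × {η} = {(82,η)}
  {82} × {θ} = {(82,θ)}
  {81} × {ζ, η} = {(81,ζ), (81,η)}
  {81} × {η, θ} = {(81,η), (81,θ)}
  {81, 82} × {η} = {(81,η), (82,η)}
  {81, 82} × {θ} = {(81,θ), (82,θ)}
  {82} × {ζ, η} = {(82,ζ), (82,η)}
  {82} × {η, θ} = {(82,η), (82,θ)}
  {81} × {ζ, η, θ} = {(81,ζ), (81,η), (81,θ)}
  {82} × {ζ, η, θ} = {(82,ζ), (82,η), (82,θ)}
  {81, 82} × {ζ, η} = {(81,ζ), (81,η), (82,ζ), (82,η)}
  {81, 82} × {η, θ} = {(81,η), (81,θ), (82,η), (82,θ)}
  {81, 82} × {ζ, η, θ} = {(81,ζ), (81,η), (81,θ), (82,ζ), (82,η), (82,θ)}
These 16 distinct sets form the basis B.
Close under arbitrary unions to get τ_{X×Y}; counting gives |τ_{X×Y}| = 36.


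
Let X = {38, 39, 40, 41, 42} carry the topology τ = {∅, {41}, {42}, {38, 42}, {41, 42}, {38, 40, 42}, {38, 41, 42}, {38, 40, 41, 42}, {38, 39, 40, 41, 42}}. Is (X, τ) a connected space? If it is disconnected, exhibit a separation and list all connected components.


(X, τ) is connected.

Find clopen sets (U ∈ τ with X ∖ U ∈ τ):
  U = ∅, X ∖ U = {38, 39, 40, 41, 42} — both open, so U is clopen.
  U = {38, 39, 40, 41, 42}, X ∖ U = ∅ — both open, so U is clopen.
Only trivial clopens (∅ and X) exist, so (X, τ) is connected.
Compute connected components by grouping points that agree on all clopens:
  component: {38, 39, 40, 41, 42}


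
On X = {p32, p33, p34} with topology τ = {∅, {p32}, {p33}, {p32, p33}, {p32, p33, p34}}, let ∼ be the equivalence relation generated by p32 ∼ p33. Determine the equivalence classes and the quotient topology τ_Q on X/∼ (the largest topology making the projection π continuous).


X/∼ = {[p32=p33], [p34]}; |τ_Q| = 3.

Equivalence classes: [p32=p33], [p34].
Quotient map π: X → X/∼ sends p32 ↦ [p32=p33], p33 ↦ [p32=p33], p34 ↦ [p34].
For each subset V ⊆ X/∼, compute π^{-1}(V) ⊆ X and check whether π^{-1}(V) ∈ τ. V is open in τ_Q iff π^{-1}(V) ∈ τ.
  V = {}: π^{-1}(V) = ∅ ∈ τ ✓.
  V = {[p32=p33]}: π^{-1}(V) = {p32, p33} ∈ τ ✓.
  V = {[p34]}: π^{-1}(V) = {p34} ∉ τ ✗.
  V = {[p32=p33], [p34]}: π^{-1}(V) = {p32, p33, p34} ∈ τ ✓.
Open sets in the quotient: τ_Q = {{}, {[p32=p33]}, {[p32=p33], [p34]}} (3 elements).


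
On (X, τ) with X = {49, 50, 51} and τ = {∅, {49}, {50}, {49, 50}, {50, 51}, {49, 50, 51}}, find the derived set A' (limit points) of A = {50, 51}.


A' = {51}

For each x ∈ X, list the open sets U ∈ τ with x ∈ U, then check whether U ∩ (A ∖ {x}) ≠ ∅ for every such U.
  x = 49: open {49} ∋ x has {49} ∩ (A ∖ {49}) = ∅, so x is NOT a limit point.
  x = 50: open {50} ∋ x has {50} ∩ (A ∖ {50}) = ∅, so x is NOT a limit point.
  x = 51: opens ∋ x are {50, 51}, {49, 50, 51}; each meets A ∖ {51}, so x IS a limit point.
Collecting: A' = {51}.


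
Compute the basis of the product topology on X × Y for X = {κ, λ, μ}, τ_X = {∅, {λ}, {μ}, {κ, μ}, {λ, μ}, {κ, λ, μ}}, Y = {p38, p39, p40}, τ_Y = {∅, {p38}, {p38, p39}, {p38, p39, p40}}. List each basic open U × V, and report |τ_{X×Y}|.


Basis B = {∅ × ∅, {λ} × {p38}, {μ} × {p38}, {κ, μ} × {p38}, {λ} × {p38, p39}, {λ, μ} × {p38}, {μ} × {p38, p39}, {κ, λ, μ} × {p38}, {λ} × {p38, p39, p40}, {μ} × {p38, p39, p40}, {κ, μ} × {p38, p39}, {λ, μ} × {p38, p39}, {κ, μ} × {p38, p39, p40}, {κ, λ, μ} × {p38, p39}, {λ, μ} × {p38, p39, p40}, {κ, λ, μ} × {p38, p39, p40}}; |τ_{X×Y}| = 40.

Enumerate products U × V with U ∈ τ_X, V ∈ τ_Y (deduplicated):
  ∅ × ∅ = {} (∅)
  {λ} × {p38} = {(λ,p38)}
  {μ} × {p38} = {(μ,p38)}
  {κ, μ} × {p38} = {(κ,p38), (μ,p38)}
  {λ} × {p38, p39} = {(λ,p38), (λ,p39)}
  {λ, μ} × {p38} = {(λ,p38), (μ,p38)}
  {μ} × {p38, p39} = {(μ,p38), (μ,p39)}
  {κ, λ, μ} × {p38} = {(κ,p38), (λ,p38), (μ,p38)}
  {λ} × {p38, p39, p40} = {(λ,p38), (λ,p39), (λ,p40)}
  {μ} × {p38, p39, p40} = {(μ,p38), (μ,p39), (μ,p40)}
  {κ, μ} × {p38, p39} = {(κ,p38), (κ,p39), (μ,p38), (μ,p39)}
  {λ, μ} × {p38, p39} = {(λ,p38), (λ,p39), (μ,p38), (μ,p39)}
  {κ, μ} × {p38, p39, p40} = {(κ,p38), (κ,p39), (κ,p40), (μ,p38), (μ,p39), (μ,p40)}
  {κ, λ, μ} × {p38, p39} = {(κ,p38), (κ,p39), (λ,p38), (λ,p39), (μ,p38), (μ,p39)}
  {λ, μ} × {p38, p39, p40} = {(λ,p38), (λ,p39), (λ,p40), (μ,p38), (μ,p39), (μ,p40)}
  {κ, λ, μ} × {p38, p39, p40} = {(κ,p38), (κ,p39), (κ,p40), (λ,p38), (λ,p39), (λ,p40), (μ,p38), (μ,p39), (μ,p40)}
These 16 distinct sets form the basis B.
Close under arbitrary unions to get τ_{X×Y}; counting gives |τ_{X×Y}| = 40.


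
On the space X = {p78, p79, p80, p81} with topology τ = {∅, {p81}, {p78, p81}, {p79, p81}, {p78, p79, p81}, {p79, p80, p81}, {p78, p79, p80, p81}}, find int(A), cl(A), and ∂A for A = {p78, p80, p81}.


int(A) = {p78, p81}, cl(A) = {p78, p79, p80, p81}, ∂A = {p79, p80}.

Closed sets in (X, τ) are complements of opens:
  closed(X, τ) = {∅, {p78}, {p80}, {p78, p80}, {p79, p80}, {p78, p79, p80}, {p78, p79, p80, p81}}.
int(A) = ⋃ {U ∈ τ : U ⊆ A}. Opens contained in A: ∅, {p81}, {p78, p81}.
Taking the union of these: int(A) = {p78, p81}.
cl(A) = ⋂ {C closed : A ⊆ C}. Closed sets containing A: {p78, p79, p80, p81}.
Intersecting these: cl(A) = {p78, p79, p80, p81}.
∂A = cl(A) ∖ int(A) = {p78, p79, p80, p81} ∖ {p78, p81} = {p79, p80}.


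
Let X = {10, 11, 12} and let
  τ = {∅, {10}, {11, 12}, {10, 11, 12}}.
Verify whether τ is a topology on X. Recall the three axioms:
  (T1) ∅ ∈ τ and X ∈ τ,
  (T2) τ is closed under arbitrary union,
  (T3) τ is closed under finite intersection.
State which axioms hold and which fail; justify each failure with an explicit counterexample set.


τ IS a topology on X.

Axiom (T1): ∅ ∈ τ? Yes; X ∈ τ? Yes.
Axiom (T2/T3): check pairwise unions and intersections of members of τ.
All pairwise intersections and unions checked — each lies in τ. Therefore τ satisfies (T1), (T2), (T3): it IS a topology on X.


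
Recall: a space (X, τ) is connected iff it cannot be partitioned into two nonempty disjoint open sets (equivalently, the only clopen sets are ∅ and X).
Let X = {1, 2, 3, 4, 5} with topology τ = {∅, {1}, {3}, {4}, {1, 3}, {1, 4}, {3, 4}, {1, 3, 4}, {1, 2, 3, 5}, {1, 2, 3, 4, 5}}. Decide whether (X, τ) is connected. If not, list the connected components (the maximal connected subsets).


(X, τ) is disconnected; components = [{4}, {1, 2, 3, 5}].

Find clopen sets (U ∈ τ with X ∖ U ∈ τ):
  U = ∅, X ∖ U = {1, 2, 3, 4, 5} — both open, so U is clopen.
  U = {4}, X ∖ U = {1, 2, 3, 5} — both open, so U is clopen.
  U = {1, 2, 3, 5}, X ∖ U = {4} — both open, so U is clopen.
  U = {1, 2, 3, 4, 5}, X ∖ U = ∅ — both open, so U is clopen.
Nontrivial clopen(s) exist: e.g. {1, 2, 3, 5}. So (X, τ) is disconnected.
Compute connected components by grouping points that agree on all clopens:
  component: {4}
  component: {1, 2, 3, 5}


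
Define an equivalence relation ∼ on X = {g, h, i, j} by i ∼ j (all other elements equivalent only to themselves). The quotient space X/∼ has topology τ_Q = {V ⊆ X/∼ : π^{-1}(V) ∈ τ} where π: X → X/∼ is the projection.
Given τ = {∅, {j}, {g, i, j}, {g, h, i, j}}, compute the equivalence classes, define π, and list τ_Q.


X/∼ = {[g], [h], [i=j]}; |τ_Q| = 3.

Equivalence classes: [g], [h], [i=j].
Quotient map π: X → X/∼ sends g ↦ [g], h ↦ [h], i ↦ [i=j], j ↦ [i=j].
For each subset V ⊆ X/∼, compute π^{-1}(V) ⊆ X and check whether π^{-1}(V) ∈ τ. V is open in τ_Q iff π^{-1}(V) ∈ τ.
  V = {}: π^{-1}(V) = ∅ ∈ τ ✓.
  V = {[g]}: π^{-1}(V) = {g} ∉ τ ✗.
  V = {[h]}: π^{-1}(V) = {h} ∉ τ ✗.
  V = {[g], [h]}: π^{-1}(V) = {g, h} ∉ τ ✗.
  V = {[i=j]}: π^{-1}(V) = {i, j} ∉ τ ✗.
  V = {[g], [i=j]}: π^{-1}(V) = {g, i, j} ∈ τ ✓.
  V = {[h], [i=j]}: π^{-1}(V) = {h, i, j} ∉ τ ✗.
  V = {[g], [h], [i=j]}: π^{-1}(V) = {g, h, i, j} ∈ τ ✓.
Open sets in the quotient: τ_Q = {{}, {[g], [i=j]}, {[g], [h], [i=j]}} (3 elements).


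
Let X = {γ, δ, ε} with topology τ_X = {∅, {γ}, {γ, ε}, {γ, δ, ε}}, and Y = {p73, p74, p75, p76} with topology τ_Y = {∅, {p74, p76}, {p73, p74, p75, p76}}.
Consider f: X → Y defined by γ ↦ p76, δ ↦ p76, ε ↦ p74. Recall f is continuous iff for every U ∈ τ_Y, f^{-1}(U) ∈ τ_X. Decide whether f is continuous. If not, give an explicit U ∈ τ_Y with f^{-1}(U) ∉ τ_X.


f IS continuous.

Compute f^{-1}(U) for each U ∈ τ_Y:
  U = ∅: f^{-1}(U) = ∅ ∈ τ_X ✓.
  U = {p74, p76}: f^{-1}(U) = {γ, δ, ε} ∈ τ_X ✓.
  U = {p73, p74, p75, p76}: f^{-1}(U) = {γ, δ, ε} ∈ τ_X ✓.
Every preimage lies in τ_X, so f IS continuous.


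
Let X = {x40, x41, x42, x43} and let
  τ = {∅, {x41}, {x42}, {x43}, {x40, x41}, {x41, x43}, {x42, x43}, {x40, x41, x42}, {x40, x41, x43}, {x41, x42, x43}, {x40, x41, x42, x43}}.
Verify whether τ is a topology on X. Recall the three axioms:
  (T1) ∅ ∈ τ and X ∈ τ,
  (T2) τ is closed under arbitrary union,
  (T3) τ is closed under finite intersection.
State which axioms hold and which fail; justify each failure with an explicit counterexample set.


τ is NOT a topology on X.

Axiom (T1): ∅ ∈ τ? Yes; X ∈ τ? Yes.
Axiom (T2/T3): check pairwise unions and intersections of members of τ.
Counterexample for (T2): {x41} ∪ {x42} = {x41, x42} ∉ τ. Therefore τ is NOT a topology.


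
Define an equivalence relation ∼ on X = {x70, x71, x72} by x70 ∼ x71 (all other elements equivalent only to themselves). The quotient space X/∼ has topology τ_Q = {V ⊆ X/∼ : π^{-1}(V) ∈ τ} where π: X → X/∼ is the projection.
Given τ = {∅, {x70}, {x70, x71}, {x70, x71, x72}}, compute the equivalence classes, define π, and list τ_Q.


X/∼ = {[x70=x71], [x72]}; |τ_Q| = 3.

Equivalence classes: [x70=x71], [x72].
Quotient map π: X → X/∼ sends x70 ↦ [x70=x71], x71 ↦ [x70=x71], x72 ↦ [x72].
For each subset V ⊆ X/∼, compute π^{-1}(V) ⊆ X and check whether π^{-1}(V) ∈ τ. V is open in τ_Q iff π^{-1}(V) ∈ τ.
  V = {}: π^{-1}(V) = ∅ ∈ τ ✓.
  V = {[x70=x71]}: π^{-1}(V) = {x70, x71} ∈ τ ✓.
  V = {[x72]}: π^{-1}(V) = {x72} ∉ τ ✗.
  V = {[x70=x71], [x72]}: π^{-1}(V) = {x70, x71, x72} ∈ τ ✓.
Open sets in the quotient: τ_Q = {{}, {[x70=x71]}, {[x70=x71], [x72]}} (3 elements).


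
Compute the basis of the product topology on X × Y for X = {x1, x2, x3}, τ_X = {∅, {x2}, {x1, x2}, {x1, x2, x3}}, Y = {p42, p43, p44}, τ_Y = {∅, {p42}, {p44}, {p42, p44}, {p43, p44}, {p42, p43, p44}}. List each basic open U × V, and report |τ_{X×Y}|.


Basis B = {∅ × ∅, {x2} × {p42}, {x2} × {p44}, {x1, x2} × {p42}, {x1, x2} × {p44}, {x2} × {p42, p44}, {x2} × {p43, p44}, {x1, x2, x3} × {p42}, {x1, x2, x3} × {p44}, {x2} × {p42, p43, p44}, {x1, x2} × {p42, p44}, {x1, x2} × {p43, p44}, {x1, x2} × {p42, p43, p44}, {x1, x2, x3} × {p42, p44}, {x1, x2, x3} × {p43, p44}, {x1, x2, x3} × {p42, p43, p44}}; |τ_{X×Y}| = 40.

Enumerate products U × V with U ∈ τ_X, V ∈ τ_Y (deduplicated):
  ∅ × ∅ = {} (∅)
  {x2} × {p42} = {(x2,p42)}
  {x2} × {p44} = {(x2,p44)}
  {x1, x2} × {p42} = {(x1,p42), (x2,p42)}
  {x1, x2} × {p44} = {(x1,p44), (x2,p44)}
  {x2} × {p42, p44} = {(x2,p42), (x2,p44)}
  {x2} × {p43, p44} = {(x2,p43), (x2,p44)}
  {x1, x2, x3} × {p42} = {(x1,p42), (x2,p42), (x3,p42)}
  {x1, x2, x3} × {p44} = {(x1,p44), (x2,p44), (x3,p44)}
  {x2} × {p42, p43, p44} = {(x2,p42), (x2,p43), (x2,p44)}
  {x1, x2} × {p42, p44} = {(x1,p42), (x1,p44), (x2,p42), (x2,p44)}
  {x1, x2} × {p43, p44} = {(x1,p43), (x1,p44), (x2,p43), (x2,p44)}
  {x1, x2} × {p42, p43, p44} = {(x1,p42), (x1,p43), (x1,p44), (x2,p42), (x2,p43), (x2,p44)}
  {x1, x2, x3} × {p42, p44} = {(x1,p42), (x1,p44), (x2,p42), (x2,p44), (x3,p42), (x3,p44)}
  {x1, x2, x3} × {p43, p44} = {(x1,p43), (x1,p44), (x2,p43), (x2,p44), (x3,p43), (x3,p44)}
  {x1, x2, x3} × {p42, p43, p44} = {(x1,p42), (x1,p43), (x1,p44), (x2,p42), (x2,p43), (x2,p44), (x3,p42), (x3,p43), (x3,p44)}
These 16 distinct sets form the basis B.
Close under arbitrary unions to get τ_{X×Y}; counting gives |τ_{X×Y}| = 40.


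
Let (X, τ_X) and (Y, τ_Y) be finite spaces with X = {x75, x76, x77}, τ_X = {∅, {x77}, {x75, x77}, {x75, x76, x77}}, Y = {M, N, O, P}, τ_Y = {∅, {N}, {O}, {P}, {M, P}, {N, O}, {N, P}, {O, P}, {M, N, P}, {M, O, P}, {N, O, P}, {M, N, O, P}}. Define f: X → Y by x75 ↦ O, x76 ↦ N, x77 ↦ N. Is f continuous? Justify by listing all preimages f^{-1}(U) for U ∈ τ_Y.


f is NOT continuous.

Compute f^{-1}(U) for each U ∈ τ_Y:
  U = ∅: f^{-1}(U) = ∅ ∈ τ_X ✓.
  U = {N}: f^{-1}(U) = {x76, x77} ∉ τ_X ✗.
  U = {O}: f^{-1}(U) = {x75} ∉ τ_X ✗.
  U = {P}: f^{-1}(U) = ∅ ∈ τ_X ✓.
  U = {M, P}: f^{-1}(U) = ∅ ∈ τ_X ✓.
  U = {N, O}: f^{-1}(U) = {x75, x76, x77} ∈ τ_X ✓.
  U = {N, P}: f^{-1}(U) = {x76, x77} ∉ τ_X ✗.
  U = {O, P}: f^{-1}(U) = {x75} ∉ τ_X ✗.
  U = {M, N, P}: f^{-1}(U) = {x76, x77} ∉ τ_X ✗.
  U = {M, O, P}: f^{-1}(U) = {x75} ∉ τ_X ✗.
  U = {N, O, P}: f^{-1}(U) = {x75, x76, x77} ∈ τ_X ✓.
  U = {M, N, O, P}: f^{-1}(U) = {x75, x76, x77} ∈ τ_X ✓.
Found U = {N} with f^{-1}(U) = {x76, x77} not in τ_X. Therefore f is NOT continuous.


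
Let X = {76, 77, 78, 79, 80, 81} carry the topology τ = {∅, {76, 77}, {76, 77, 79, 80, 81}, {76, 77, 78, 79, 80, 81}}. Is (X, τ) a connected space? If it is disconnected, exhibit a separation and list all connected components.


(X, τ) is connected.

Find clopen sets (U ∈ τ with X ∖ U ∈ τ):
  U = ∅, X ∖ U = {76, 77, 78, 79, 80, 81} — both open, so U is clopen.
  U = {76, 77, 78, 79, 80, 81}, X ∖ U = ∅ — both open, so U is clopen.
Only trivial clopens (∅ and X) exist, so (X, τ) is connected.
Compute connected components by grouping points that agree on all clopens:
  component: {76, 77, 78, 79, 80, 81}


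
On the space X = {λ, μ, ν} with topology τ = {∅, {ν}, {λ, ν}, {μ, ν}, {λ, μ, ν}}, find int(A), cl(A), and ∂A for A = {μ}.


int(A) = ∅, cl(A) = {μ}, ∂A = {μ}.

Closed sets in (X, τ) are complements of opens:
  closed(X, τ) = {∅, {λ}, {μ}, {λ, μ}, {λ, μ, ν}}.
int(A) = ⋃ {U ∈ τ : U ⊆ A}. Opens contained in A: ∅.
Taking the union of these: int(A) = ∅.
cl(A) = ⋂ {C closed : A ⊆ C}. Closed sets containing A: {μ}, {λ, μ}, {λ, μ, ν}.
Intersecting these: cl(A) = {μ}.
∂A = cl(A) ∖ int(A) = {μ} ∖ ∅ = {μ}.


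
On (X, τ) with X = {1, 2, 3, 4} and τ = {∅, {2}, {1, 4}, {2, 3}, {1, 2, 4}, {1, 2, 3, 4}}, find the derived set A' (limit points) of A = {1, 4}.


A' = {1, 4}

For each x ∈ X, list the open sets U ∈ τ with x ∈ U, then check whether U ∩ (A ∖ {x}) ≠ ∅ for every such U.
  x = 1: opens ∋ x are {1, 4}, {1, 2, 4}, {1, 2, 3, 4}; each meets A ∖ {1}, so x IS a limit point.
  x = 2: open {2} ∋ x has {2} ∩ (A ∖ {2}) = ∅, so x is NOT a limit point.
  x = 3: open {2, 3} ∋ x has {2, 3} ∩ (A ∖ {3}) = ∅, so x is NOT a limit point.
  x = 4: opens ∋ x are {1, 4}, {1, 2, 4}, {1, 2, 3, 4}; each meets A ∖ {4}, so x IS a limit point.
Collecting: A' = {1, 4}.


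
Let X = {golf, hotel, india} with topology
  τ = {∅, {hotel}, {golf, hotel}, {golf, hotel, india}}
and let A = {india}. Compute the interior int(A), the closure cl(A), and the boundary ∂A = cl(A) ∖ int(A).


int(A) = ∅, cl(A) = {india}, ∂A = {india}.

Closed sets in (X, τ) are complements of opens:
  closed(X, τ) = {∅, {india}, {golf, india}, {golf, hotel, india}}.
int(A) = ⋃ {U ∈ τ : U ⊆ A}. Opens contained in A: ∅.
Taking the union of these: int(A) = ∅.
cl(A) = ⋂ {C closed : A ⊆ C}. Closed sets containing A: {india}, {golf, india}, {golf, hotel, india}.
Intersecting these: cl(A) = {india}.
∂A = cl(A) ∖ int(A) = {india} ∖ ∅ = {india}.


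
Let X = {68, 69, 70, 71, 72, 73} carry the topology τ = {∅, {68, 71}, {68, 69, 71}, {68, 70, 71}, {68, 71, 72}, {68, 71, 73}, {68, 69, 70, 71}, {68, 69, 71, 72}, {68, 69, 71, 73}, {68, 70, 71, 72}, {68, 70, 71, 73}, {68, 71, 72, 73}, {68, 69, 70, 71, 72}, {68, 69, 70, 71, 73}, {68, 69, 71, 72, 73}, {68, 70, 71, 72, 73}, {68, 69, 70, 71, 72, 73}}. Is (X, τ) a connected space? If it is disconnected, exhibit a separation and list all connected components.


(X, τ) is connected.

Find clopen sets (U ∈ τ with X ∖ U ∈ τ):
  U = ∅, X ∖ U = {68, 69, 70, 71, 72, 73} — both open, so U is clopen.
  U = {68, 69, 70, 71, 72, 73}, X ∖ U = ∅ — both open, so U is clopen.
Only trivial clopens (∅ and X) exist, so (X, τ) is connected.
Compute connected components by grouping points that agree on all clopens:
  component: {68, 69, 70, 71, 72, 73}


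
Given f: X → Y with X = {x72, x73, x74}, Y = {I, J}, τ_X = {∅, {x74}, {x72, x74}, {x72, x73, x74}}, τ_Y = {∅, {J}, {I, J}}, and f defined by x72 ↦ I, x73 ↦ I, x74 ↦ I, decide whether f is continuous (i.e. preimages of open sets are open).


f IS continuous.

Compute f^{-1}(U) for each U ∈ τ_Y:
  U = ∅: f^{-1}(U) = ∅ ∈ τ_X ✓.
  U = {J}: f^{-1}(U) = ∅ ∈ τ_X ✓.
  U = {I, J}: f^{-1}(U) = {x72, x73, x74} ∈ τ_X ✓.
Every preimage lies in τ_X, so f IS continuous.


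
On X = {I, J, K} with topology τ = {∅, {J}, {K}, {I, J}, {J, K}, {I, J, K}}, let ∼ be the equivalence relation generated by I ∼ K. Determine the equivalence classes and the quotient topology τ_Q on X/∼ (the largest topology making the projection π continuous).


X/∼ = {[I=K], [J]}; |τ_Q| = 3.

Equivalence classes: [I=K], [J].
Quotient map π: X → X/∼ sends I ↦ [I=K], J ↦ [J], K ↦ [I=K].
For each subset V ⊆ X/∼, compute π^{-1}(V) ⊆ X and check whether π^{-1}(V) ∈ τ. V is open in τ_Q iff π^{-1}(V) ∈ τ.
  V = {}: π^{-1}(V) = ∅ ∈ τ ✓.
  V = {[I=K]}: π^{-1}(V) = {I, K} ∉ τ ✗.
  V = {[J]}: π^{-1}(V) = {J} ∈ τ ✓.
  V = {[I=K], [J]}: π^{-1}(V) = {I, J, K} ∈ τ ✓.
Open sets in the quotient: τ_Q = {{}, {[J]}, {[I=K], [J]}} (3 elements).


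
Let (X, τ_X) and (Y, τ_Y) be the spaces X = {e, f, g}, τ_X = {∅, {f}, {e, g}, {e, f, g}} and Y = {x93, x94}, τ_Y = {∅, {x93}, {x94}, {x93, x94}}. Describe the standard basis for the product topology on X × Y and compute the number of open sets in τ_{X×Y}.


Basis B = {∅ × ∅, {f} × {x93}, {f} × {x94}, {e, g} × {x93}, {e, g} × {x94}, {f} × {x93, x94}, {e, f, g} × {x93}, {e, f, g} × {x94}, {e, g} × {x93, x94}, {e, f, g} × {x93, x94}}; |τ_{X×Y}| = 16.

Enumerate products U × V with U ∈ τ_X, V ∈ τ_Y (deduplicated):
  ∅ × ∅ = {} (∅)
  {f} × {x93} = {(f,x93)}
  {f} × {x94} = {(f,x94)}
  {e, g} × {x93} = {(e,x93), (g,x93)}
  {e, g} × {x94} = {(e,x94), (g,x94)}
  {f} × {x93, x94} = {(f,x93), (f,x94)}
  {e, f, g} × {x93} = {(e,x93), (f,x93), (g,x93)}
  {e, f, g} × {x94} = {(e,x94), (f,x94), (g,x94)}
  {e, g} × {x93, x94} = {(e,x93), (e,x94), (g,x93), (g,x94)}
  {e, f, g} × {x93, x94} = {(e,x93), (e,x94), (f,x93), (f,x94), (g,x93), (g,x94)}
These 10 distinct sets form the basis B.
Close under arbitrary unions to get τ_{X×Y}; counting gives |τ_{X×Y}| = 16.


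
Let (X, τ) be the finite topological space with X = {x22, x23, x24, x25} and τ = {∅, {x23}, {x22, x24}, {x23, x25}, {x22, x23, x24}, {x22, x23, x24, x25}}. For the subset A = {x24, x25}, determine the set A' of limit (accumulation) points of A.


A' = {x22}

For each x ∈ X, list the open sets U ∈ τ with x ∈ U, then check whether U ∩ (A ∖ {x}) ≠ ∅ for every such U.
  x = x22: opens ∋ x are {x22, x24}, {x22, x23, x24}, {x22, x23, x24, x25}; each meets A ∖ {x22}, so x IS a limit point.
  x = x23: open {x23} ∋ x has {x23} ∩ (A ∖ {x23}) = ∅, so x is NOT a limit point.
  x = x24: open {x22, x24} ∋ x has {x22, x24} ∩ (A ∖ {x24}) = ∅, so x is NOT a limit point.
  x = x25: open {x23, x25} ∋ x has {x23, x25} ∩ (A ∖ {x25}) = ∅, so x is NOT a limit point.
Collecting: A' = {x22}.


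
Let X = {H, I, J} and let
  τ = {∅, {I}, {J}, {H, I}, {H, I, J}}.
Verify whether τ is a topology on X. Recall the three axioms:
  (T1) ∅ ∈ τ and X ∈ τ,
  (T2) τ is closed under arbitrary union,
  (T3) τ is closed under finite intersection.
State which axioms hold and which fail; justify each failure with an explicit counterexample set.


τ is NOT a topology on X.

Axiom (T1): ∅ ∈ τ? Yes; X ∈ τ? Yes.
Axiom (T2/T3): check pairwise unions and intersections of members of τ.
Counterexample for (T2): {I} ∪ {J} = {I, J} ∉ τ. Therefore τ is NOT a topology.


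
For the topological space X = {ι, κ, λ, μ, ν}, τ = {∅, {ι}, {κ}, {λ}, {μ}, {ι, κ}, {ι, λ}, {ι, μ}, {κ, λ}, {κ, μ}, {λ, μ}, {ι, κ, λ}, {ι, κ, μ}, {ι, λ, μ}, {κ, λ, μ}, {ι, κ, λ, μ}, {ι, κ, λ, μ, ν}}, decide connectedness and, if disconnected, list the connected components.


(X, τ) is connected.

Find clopen sets (U ∈ τ with X ∖ U ∈ τ):
  U = ∅, X ∖ U = {ι, κ, λ, μ, ν} — both open, so U is clopen.
  U = {ι, κ, λ, μ, ν}, X ∖ U = ∅ — both open, so U is clopen.
Only trivial clopens (∅ and X) exist, so (X, τ) is connected.
Compute connected components by grouping points that agree on all clopens:
  component: {ι, κ, λ, μ, ν}


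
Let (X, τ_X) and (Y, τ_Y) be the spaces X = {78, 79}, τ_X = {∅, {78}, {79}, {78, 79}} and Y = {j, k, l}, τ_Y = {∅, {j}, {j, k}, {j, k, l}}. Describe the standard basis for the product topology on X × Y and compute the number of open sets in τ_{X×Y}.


Basis B = {∅ × ∅, {78} × {j}, {79} × {j}, {78} × {j, k}, {78, 79} × {j}, {79} × {j, k}, {78} × {j, k, l}, {79} × {j, k, l}, {78, 79} × {j, k}, {78, 79} × {j, k, l}}; |τ_{X×Y}| = 16.

Enumerate products U × V with U ∈ τ_X, V ∈ τ_Y (deduplicated):
  ∅ × ∅ = {} (∅)
  {78} × {j} = {(78,j)}
  {79} × {j} = {(79,j)}
  {78} × {j, k} = {(78,j), (78,k)}
  {78, 79} × {j} = {(78,j), (79,j)}
  {79} × {j, k} = {(79,j), (79,k)}
  {78} × {j, k, l} = {(78,j), (78,k), (78,l)}
  {79} × {j, k, l} = {(79,j), (79,k), (79,l)}
  {78, 79} × {j, k} = {(78,j), (78,k), (79,j), (79,k)}
  {78, 79} × {j, k, l} = {(78,j), (78,k), (78,l), (79,j), (79,k), (79,l)}
These 10 distinct sets form the basis B.
Close under arbitrary unions to get τ_{X×Y}; counting gives |τ_{X×Y}| = 16.
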